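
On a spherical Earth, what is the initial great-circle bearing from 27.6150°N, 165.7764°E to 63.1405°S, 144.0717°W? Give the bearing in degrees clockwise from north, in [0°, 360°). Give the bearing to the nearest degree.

Δλ = -144.0717 − 165.7764 = -309.8481°; wrapped into (−180°, 180°]: 50.1519°.
θ = atan2( sin Δλ · cos φ₂ , cos φ₁ · sin φ₂ − sin φ₁ · cos φ₂ · cos Δλ )
  = atan2(0.34687, -0.92468) = 159.438° → normalised to [0°, 360°): 159.438°.

159°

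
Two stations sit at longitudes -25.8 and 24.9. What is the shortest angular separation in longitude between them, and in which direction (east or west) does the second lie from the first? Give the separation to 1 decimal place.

50.7° east

Raw difference: 24.9 − -25.8 = 50.7°.
Normalise into (−180°, 180°]: 50.7° stays 50.7°.
Positive ⇒ the second point lies to the east; separation 50.7°.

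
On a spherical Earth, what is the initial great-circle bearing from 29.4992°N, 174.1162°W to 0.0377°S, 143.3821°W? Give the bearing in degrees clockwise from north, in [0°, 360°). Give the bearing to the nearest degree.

130°

Δλ = -143.3821 − -174.1162 = 30.7341°.
θ = atan2( sin Δλ · cos φ₂ , cos φ₁ · sin φ₂ − sin φ₁ · cos φ₂ · cos Δλ )
  = atan2(0.51105, -0.42382) = 129.669° → normalised to [0°, 360°): 129.669°.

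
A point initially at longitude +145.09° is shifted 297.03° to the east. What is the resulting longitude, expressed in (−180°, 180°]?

+82.12°

Start at +145.09°; shift +297.03° → +442.12°.
+442.12° lies outside (−180°, 180°]; subtract 360° → +82.12°.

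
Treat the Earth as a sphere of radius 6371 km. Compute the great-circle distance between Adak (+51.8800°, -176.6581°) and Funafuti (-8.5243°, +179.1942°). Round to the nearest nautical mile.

Δλ = 179.1942 − -176.6581 = 355.8523°; wrapped into (−180°, 180°]: -4.1477°.
Δφ = -8.5243 − 51.8800 = -60.4043°.
a = sin²(Δφ/2) + cos φ₁ · cos φ₂ · sin²(Δλ/2) = 0.253861.
c = 2·atan2(√a, √(1−a)) = 1.05609 rad → d = 6371·c ≈ 6728.36 km ≈ 3633.02 nmi.

3633 nmi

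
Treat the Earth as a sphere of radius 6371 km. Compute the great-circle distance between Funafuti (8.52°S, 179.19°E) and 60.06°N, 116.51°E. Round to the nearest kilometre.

Δλ = 116.51 − 179.19 = -62.68°.
Δφ = 60.06 − -8.52 = 68.58°.
a = sin²(Δφ/2) + cos φ₁ · cos φ₂ · sin²(Δλ/2) = 0.450924.
c = 2·atan2(√a, √(1−a)) = 1.47249 rad → d = 6371·c ≈ 9381.21 km.

9381 km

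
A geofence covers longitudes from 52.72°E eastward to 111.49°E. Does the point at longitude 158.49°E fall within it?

No

Band width going east from +52.72° to +111.49°: ((111.49 − 52.72) mod 360) = 58.77°.
Offset of +158.49° east of the west edge: ((158.49 − 52.72) mod 360) = 105.77°.
105.77° > 58.77° ⇒ outside.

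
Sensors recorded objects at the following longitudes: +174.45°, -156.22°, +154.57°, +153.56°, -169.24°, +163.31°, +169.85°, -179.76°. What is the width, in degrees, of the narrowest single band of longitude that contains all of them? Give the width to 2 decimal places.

Sort the longitudes: -179.76°, -169.24°, -156.22°, +153.56°, +154.57°, +163.31°, +169.85°, +174.45°.
Eastward gaps between consecutive values (wrapping around): 10.52°, 13.02°, 309.78°, 1.01°, 8.74°, 6.54°, 4.60°, 5.79°.
Largest gap = 309.78° ⇒ minimal covering band is its complement: 360° − 309.78° = 50.22°.
Band runs from +153.56° eastward to -156.22°, crossing the antimeridian.

50.22°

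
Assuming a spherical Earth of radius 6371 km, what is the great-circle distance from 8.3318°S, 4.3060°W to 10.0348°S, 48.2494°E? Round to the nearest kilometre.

5766 km

Δλ = 48.2494 − -4.3060 = 52.5554°.
Δφ = -10.0348 − -8.3318 = -1.7030°.
a = sin²(Δφ/2) + cos φ₁ · cos φ₂ · sin²(Δλ/2) = 0.191188.
c = 2·atan2(√a, √(1−a)) = 0.90508 rad → d = 6371·c ≈ 5766.26 km.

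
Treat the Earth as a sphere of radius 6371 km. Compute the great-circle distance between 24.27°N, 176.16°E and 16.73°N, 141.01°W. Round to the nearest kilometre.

Δλ = -141.01 − 176.16 = -317.17°; wrapped into (−180°, 180°]: 42.83°.
Δφ = 16.73 − 24.27 = -7.54°.
a = sin²(Δφ/2) + cos φ₁ · cos φ₂ · sin²(Δλ/2) = 0.120710.
c = 2·atan2(√a, √(1−a)) = 0.70966 rad → d = 6371·c ≈ 4521.27 km.

4521 km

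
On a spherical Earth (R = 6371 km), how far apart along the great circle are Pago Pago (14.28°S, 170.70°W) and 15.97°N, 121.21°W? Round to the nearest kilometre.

6393 km

Δλ = -121.21 − -170.70 = 49.49°.
Δφ = 15.97 − -14.28 = 30.25°.
a = sin²(Δφ/2) + cos φ₁ · cos φ₂ · sin²(Δλ/2) = 0.231325.
c = 2·atan2(√a, √(1−a)) = 1.00350 rad → d = 6371·c ≈ 6393.33 km.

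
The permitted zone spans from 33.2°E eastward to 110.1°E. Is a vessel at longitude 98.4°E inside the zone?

Yes

Band width going east from +33.2° to +110.1°: ((110.1 − 33.2) mod 360) = 76.9°.
Offset of +98.4° east of the west edge: ((98.4 − 33.2) mod 360) = 65.2°.
65.2° ≤ 76.9° ⇒ inside.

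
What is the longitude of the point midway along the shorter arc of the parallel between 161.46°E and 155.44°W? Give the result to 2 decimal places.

176.99°W

Signed shortest Δλ from +161.46° to -155.44° is +43.10°.
Midpoint longitude = +161.46° + (+43.10°)/2 = +161.46° + 21.55° = +183.01°.
Normalise into (−180°, 180°]: -176.99°.
(The naïve average (+161.46 + -155.44)/2 = 3.01° is on the wrong side of the globe.)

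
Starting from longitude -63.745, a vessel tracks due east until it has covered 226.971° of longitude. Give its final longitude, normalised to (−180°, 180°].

Start at -63.745°; shift +226.971° → +163.226°.
+163.226° already lies in (−180°, 180°].

+163.226°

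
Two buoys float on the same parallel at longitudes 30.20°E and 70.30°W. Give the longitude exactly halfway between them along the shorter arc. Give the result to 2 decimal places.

20.05°W

Signed shortest Δλ from +30.20° to -70.30° is -100.50°.
Midpoint longitude = +30.20° + (-100.50°)/2 = +30.20° − 50.25° = -20.05°.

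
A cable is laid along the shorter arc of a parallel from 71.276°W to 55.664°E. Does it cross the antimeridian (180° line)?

No

Signed shortest Δλ = ((55.664 − -71.276 + 180) mod 360) − 180 = 126.94°.
Going east by 126.94° from -71.276° reaches +55.664° without touching 180°.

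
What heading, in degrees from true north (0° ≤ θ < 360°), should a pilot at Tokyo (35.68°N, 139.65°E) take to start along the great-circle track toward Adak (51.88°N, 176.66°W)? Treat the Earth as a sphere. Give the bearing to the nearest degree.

48°

Δλ = -176.66 − 139.65 = -316.31°; wrapped into (−180°, 180°]: 43.69°.
θ = atan2( sin Δλ · cos φ₂ , cos φ₁ · sin φ₂ − sin φ₁ · cos φ₂ · cos Δλ )
  = atan2(0.42641, 0.37869) = 48.392° → normalised to [0°, 360°): 48.392°.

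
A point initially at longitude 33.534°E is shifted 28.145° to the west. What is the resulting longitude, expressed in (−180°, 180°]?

5.389°E

Start at +33.534°; shift −28.145° → +5.389°.
+5.389° already lies in (−180°, 180°].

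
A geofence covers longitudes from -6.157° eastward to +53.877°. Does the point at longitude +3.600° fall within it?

Yes

Band width going east from -6.157° to +53.877°: ((53.877 − -6.157) mod 360) = 60.034°.
Offset of +3.600° east of the west edge: ((3.600 − -6.157) mod 360) = 9.757°.
9.757° ≤ 60.034° ⇒ inside.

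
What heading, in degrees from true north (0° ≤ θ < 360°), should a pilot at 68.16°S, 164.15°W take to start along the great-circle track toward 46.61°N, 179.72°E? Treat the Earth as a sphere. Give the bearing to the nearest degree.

Δλ = 179.72 − -164.15 = 343.87°; wrapped into (−180°, 180°]: -16.13°.
θ = atan2( sin Δλ · cos φ₂ , cos φ₁ · sin φ₂ − sin φ₁ · cos φ₂ · cos Δλ )
  = atan2(-0.19085, 0.88289) = -12.198° → normalised to [0°, 360°): 347.802°.

348°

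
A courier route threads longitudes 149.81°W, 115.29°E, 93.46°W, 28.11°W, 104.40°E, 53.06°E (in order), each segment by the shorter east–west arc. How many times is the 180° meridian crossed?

2

Leg 1: -149.81° → +115.29°, shortest Δλ = -94.9° (west) — crosses 180°.
Leg 2: +115.29° → -93.46°, shortest Δλ = 151.25° (east) — crosses 180°.
Leg 3: -93.46° → -28.11°, shortest Δλ = 65.35° (east) — does not cross 180°.
Leg 4: -28.11° → +104.40°, shortest Δλ = 132.51° (east) — does not cross 180°.
Leg 5: +104.40° → +53.06°, shortest Δλ = -51.34° (west) — does not cross 180°.
Total crossings: 2.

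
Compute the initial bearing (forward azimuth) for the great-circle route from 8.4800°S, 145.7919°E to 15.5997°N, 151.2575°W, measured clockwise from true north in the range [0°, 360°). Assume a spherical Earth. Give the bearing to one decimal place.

68.9°

Δλ = -151.2575 − 145.7919 = -297.0494°; wrapped into (−180°, 180°]: 62.9506°.
θ = atan2( sin Δλ · cos φ₂ , cos φ₁ · sin φ₂ − sin φ₁ · cos φ₂ · cos Δλ )
  = atan2(0.85781, 0.33057) = 68.925° → normalised to [0°, 360°): 68.925°.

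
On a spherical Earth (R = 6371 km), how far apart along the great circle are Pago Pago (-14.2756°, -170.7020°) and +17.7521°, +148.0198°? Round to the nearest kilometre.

Δλ = 148.0198 − -170.7020 = 318.7218°; wrapped into (−180°, 180°]: -41.2782°.
Δφ = 17.7521 − -14.2756 = 32.0277°.
a = sin²(Δφ/2) + cos φ₁ · cos φ₂ · sin²(Δλ/2) = 0.190777.
c = 2·atan2(√a, √(1−a)) = 0.90403 rad → d = 6371·c ≈ 5759.59 km.

5760 km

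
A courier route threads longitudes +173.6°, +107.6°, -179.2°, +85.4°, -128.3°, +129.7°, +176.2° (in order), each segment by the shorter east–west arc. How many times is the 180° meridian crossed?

4

Leg 1: +173.6° → +107.6°, shortest Δλ = -66.0° (west) — does not cross 180°.
Leg 2: +107.6° → -179.2°, shortest Δλ = 73.2° (east) — crosses 180°.
Leg 3: -179.2° → +85.4°, shortest Δλ = -95.4° (west) — crosses 180°.
Leg 4: +85.4° → -128.3°, shortest Δλ = 146.3° (east) — crosses 180°.
Leg 5: -128.3° → +129.7°, shortest Δλ = -102.0° (west) — crosses 180°.
Leg 6: +129.7° → +176.2°, shortest Δλ = 46.5° (east) — does not cross 180°.
Total crossings: 4.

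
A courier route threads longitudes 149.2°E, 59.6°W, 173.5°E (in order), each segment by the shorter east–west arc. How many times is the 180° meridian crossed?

2

Leg 1: +149.2° → -59.6°, shortest Δλ = 151.2° (east) — crosses 180°.
Leg 2: -59.6° → +173.5°, shortest Δλ = -126.9° (west) — crosses 180°.
Total crossings: 2.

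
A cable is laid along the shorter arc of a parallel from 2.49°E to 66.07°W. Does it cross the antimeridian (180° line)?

No

Signed shortest Δλ = ((-66.07 − 2.49 + 180) mod 360) − 180 = -68.56°.
Going west by 68.56° from +2.49° reaches -66.07° without touching 180°.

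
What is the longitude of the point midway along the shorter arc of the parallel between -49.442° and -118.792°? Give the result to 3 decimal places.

Signed shortest Δλ from -49.442° to -118.792° is -69.350°.
Midpoint longitude = -49.442° + (-69.350°)/2 = -49.442° − 34.675° = -84.117°.

-84.117°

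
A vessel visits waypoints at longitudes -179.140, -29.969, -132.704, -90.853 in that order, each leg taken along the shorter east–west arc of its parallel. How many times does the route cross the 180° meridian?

0

Leg 1: -179.140° → -29.969°, shortest Δλ = 149.171° (east) — does not cross 180°.
Leg 2: -29.969° → -132.704°, shortest Δλ = -102.735° (west) — does not cross 180°.
Leg 3: -132.704° → -90.853°, shortest Δλ = 41.851° (east) — does not cross 180°.
Total crossings: 0.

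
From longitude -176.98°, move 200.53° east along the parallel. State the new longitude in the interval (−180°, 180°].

+23.55°

Start at -176.98°; shift +200.53° → +23.55°.
+23.55° already lies in (−180°, 180°].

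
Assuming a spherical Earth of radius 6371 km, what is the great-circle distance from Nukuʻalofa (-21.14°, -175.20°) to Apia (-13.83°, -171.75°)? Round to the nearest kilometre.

891 km

Δλ = -171.75 − -175.20 = 3.45°.
Δφ = -13.83 − -21.14 = 7.31°.
a = sin²(Δφ/2) + cos φ₁ · cos φ₂ · sin²(Δλ/2) = 0.004885.
c = 2·atan2(√a, √(1−a)) = 0.13989 rad → d = 6371·c ≈ 891.26 km.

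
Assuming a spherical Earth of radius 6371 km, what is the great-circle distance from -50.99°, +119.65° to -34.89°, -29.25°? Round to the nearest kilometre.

9992 km

Δλ = -29.25 − 119.65 = -148.90°.
Δφ = -34.89 − -50.99 = 16.10°.
a = sin²(Δφ/2) + cos φ₁ · cos φ₂ · sin²(Δλ/2) = 0.498817.
c = 2·atan2(√a, √(1−a)) = 1.56843 rad → d = 6371·c ≈ 9992.47 km.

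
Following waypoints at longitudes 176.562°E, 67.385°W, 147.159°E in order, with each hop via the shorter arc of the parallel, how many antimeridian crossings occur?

2

Leg 1: +176.562° → -67.385°, shortest Δλ = 116.053° (east) — crosses 180°.
Leg 2: -67.385° → +147.159°, shortest Δλ = -145.456° (west) — crosses 180°.
Total crossings: 2.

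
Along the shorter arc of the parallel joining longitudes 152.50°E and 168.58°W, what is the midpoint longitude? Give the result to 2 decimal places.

Signed shortest Δλ from +152.50° to -168.58° is +38.92°.
Midpoint longitude = +152.50° + (+38.92°)/2 = +152.50° + 19.46° = +171.96°.
(The naïve average (+152.50 + -168.58)/2 = -8.04° is on the wrong side of the globe.)

171.96°E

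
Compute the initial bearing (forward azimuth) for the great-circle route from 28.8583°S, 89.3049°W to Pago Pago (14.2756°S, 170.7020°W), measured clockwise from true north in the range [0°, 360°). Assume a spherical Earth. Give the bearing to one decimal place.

Δλ = -170.7020 − -89.3049 = -81.3971°.
θ = atan2( sin Δλ · cos φ₂ , cos φ₁ · sin φ₂ − sin φ₁ · cos φ₂ · cos Δλ )
  = atan2(-0.95822, -0.14600) = -98.663° → normalised to [0°, 360°): 261.337°.

261.3°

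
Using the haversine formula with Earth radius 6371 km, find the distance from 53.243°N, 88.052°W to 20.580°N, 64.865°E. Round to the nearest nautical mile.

Δλ = 64.865 − -88.052 = 152.917°.
Δφ = 20.580 − 53.243 = -32.663°.
a = sin²(Δφ/2) + cos φ₁ · cos φ₂ · sin²(Δλ/2) = 0.608587.
c = 2·atan2(√a, √(1−a)) = 1.78972 rad → d = 6371·c ≈ 11402.28 km ≈ 6156.74 nmi.

6157 nmi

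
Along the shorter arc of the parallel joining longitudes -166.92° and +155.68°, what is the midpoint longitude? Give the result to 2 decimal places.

Signed shortest Δλ from -166.92° to +155.68° is -37.40°.
Midpoint longitude = -166.92° + (-37.40°)/2 = -166.92° − 18.70° = -185.62°.
Normalise into (−180°, 180°]: +174.38°.
(The naïve average (-166.92 + +155.68)/2 = -5.62° is on the wrong side of the globe.)

+174.38°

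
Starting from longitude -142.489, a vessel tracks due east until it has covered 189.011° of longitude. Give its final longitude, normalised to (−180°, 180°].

Start at -142.489°; shift +189.011° → +46.522°.
+46.522° already lies in (−180°, 180°].

+46.522°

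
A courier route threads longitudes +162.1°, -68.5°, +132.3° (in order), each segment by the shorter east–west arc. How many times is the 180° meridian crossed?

2

Leg 1: +162.1° → -68.5°, shortest Δλ = 129.4° (east) — crosses 180°.
Leg 2: -68.5° → +132.3°, shortest Δλ = -159.2° (west) — crosses 180°.
Total crossings: 2.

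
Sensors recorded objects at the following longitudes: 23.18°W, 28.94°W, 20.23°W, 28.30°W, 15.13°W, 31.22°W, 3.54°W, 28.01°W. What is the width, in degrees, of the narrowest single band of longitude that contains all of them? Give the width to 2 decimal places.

27.68°

Sort the longitudes: -31.22°, -28.94°, -28.30°, -28.01°, -23.18°, -20.23°, -15.13°, -3.54°.
Eastward gaps between consecutive values (wrapping around): 2.28°, 0.64°, 0.29°, 4.83°, 2.95°, 5.10°, 11.59°, 332.32°.
Largest gap = 332.32° ⇒ minimal covering band is its complement: 360° − 332.32° = 27.68°.
Band runs from -31.22° eastward to -3.54°.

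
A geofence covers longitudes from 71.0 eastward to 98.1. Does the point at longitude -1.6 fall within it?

No

Band width going east from +71.0° to +98.1°: ((98.1 − 71.0) mod 360) = 27.1°.
Offset of -1.6° east of the west edge: ((-1.6 − 71.0) mod 360) = 287.4°.
287.4° > 27.1° ⇒ outside.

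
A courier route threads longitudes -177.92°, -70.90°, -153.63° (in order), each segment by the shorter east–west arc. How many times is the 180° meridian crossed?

Leg 1: -177.92° → -70.90°, shortest Δλ = 107.02° (east) — does not cross 180°.
Leg 2: -70.90° → -153.63°, shortest Δλ = -82.73° (west) — does not cross 180°.
Total crossings: 0.

0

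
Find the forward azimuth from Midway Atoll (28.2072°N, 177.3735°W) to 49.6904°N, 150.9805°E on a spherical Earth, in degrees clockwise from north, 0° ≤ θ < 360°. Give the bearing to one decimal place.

Δλ = 150.9805 − -177.3735 = 328.3540°; wrapped into (−180°, 180°]: -31.6460°.
θ = atan2( sin Δλ · cos φ₂ , cos φ₁ · sin φ₂ − sin φ₁ · cos φ₂ · cos Δλ )
  = atan2(-0.33942, 0.41170) = -39.504° → normalised to [0°, 360°): 320.496°.

320.5°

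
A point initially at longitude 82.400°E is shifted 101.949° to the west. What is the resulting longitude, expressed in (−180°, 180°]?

19.549°W

Start at +82.400°; shift −101.949° → -19.549°.
-19.549° already lies in (−180°, 180°].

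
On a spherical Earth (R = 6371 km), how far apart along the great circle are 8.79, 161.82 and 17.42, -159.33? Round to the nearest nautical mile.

Δλ = -159.33 − 161.82 = -321.15°; wrapped into (−180°, 180°]: 38.85°.
Δφ = 17.42 − 8.79 = 8.63°.
a = sin²(Δφ/2) + cos φ₁ · cos φ₂ · sin²(Δλ/2) = 0.109953.
c = 2·atan2(√a, √(1−a)) = 0.67598 rad → d = 6371·c ≈ 4306.68 km ≈ 2325.42 nmi.

2325 nmi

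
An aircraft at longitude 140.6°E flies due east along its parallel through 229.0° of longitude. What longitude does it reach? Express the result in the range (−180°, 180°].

9.6°E

Start at +140.6°; shift +229.0° → +369.6°.
+369.6° lies outside (−180°, 180°]; subtract 360° → +9.6°.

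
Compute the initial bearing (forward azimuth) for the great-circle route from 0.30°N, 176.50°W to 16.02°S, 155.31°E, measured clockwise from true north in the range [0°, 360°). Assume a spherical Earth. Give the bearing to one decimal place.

238.3°

Δλ = 155.31 − -176.50 = 331.81°; wrapped into (−180°, 180°]: -28.19°.
θ = atan2( sin Δλ · cos φ₂ , cos φ₁ · sin φ₂ − sin φ₁ · cos φ₂ · cos Δλ )
  = atan2(-0.45405, -0.28040) = -121.698° → normalised to [0°, 360°): 238.302°.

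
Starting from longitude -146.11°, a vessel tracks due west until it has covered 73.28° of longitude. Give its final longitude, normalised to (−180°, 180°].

+140.61°

Start at -146.11°; shift −73.28° → -219.39°.
-219.39° lies outside (−180°, 180°]; add 360° → +140.61°.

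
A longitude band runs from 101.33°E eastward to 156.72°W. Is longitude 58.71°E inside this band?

Band width going east from +101.33° to -156.72°: ((-156.72 − 101.33) mod 360) = 101.95°.
Offset of +58.71° east of the west edge: ((58.71 − 101.33) mod 360) = 317.38°.
317.38° > 101.95° ⇒ outside.

No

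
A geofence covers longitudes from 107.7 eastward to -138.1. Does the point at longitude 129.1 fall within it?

Yes

Band width going east from +107.7° to -138.1°: ((-138.1 − 107.7) mod 360) = 114.2°.
Offset of +129.1° east of the west edge: ((129.1 − 107.7) mod 360) = 21.4°.
21.4° ≤ 114.2° ⇒ inside.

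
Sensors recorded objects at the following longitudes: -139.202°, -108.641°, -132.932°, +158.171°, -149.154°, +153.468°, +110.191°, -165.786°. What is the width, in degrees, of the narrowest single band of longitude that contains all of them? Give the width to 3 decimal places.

Sort the longitudes: -165.786°, -149.154°, -139.202°, -132.932°, -108.641°, +110.191°, +153.468°, +158.171°.
Eastward gaps between consecutive values (wrapping around): 16.632°, 9.952°, 6.270°, 24.291°, 218.832°, 43.277°, 4.703°, 36.043°.
Largest gap = 218.832° ⇒ minimal covering band is its complement: 360° − 218.832° = 141.168°.
Band runs from +110.191° eastward to -108.641°, crossing the antimeridian.

141.168°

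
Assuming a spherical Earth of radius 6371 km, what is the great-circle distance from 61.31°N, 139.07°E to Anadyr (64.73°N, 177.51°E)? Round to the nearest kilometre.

Δλ = 177.51 − 139.07 = 38.44°.
Δφ = 64.73 − 61.31 = 3.42°.
a = sin²(Δφ/2) + cos φ₁ · cos φ₂ · sin²(Δλ/2) = 0.023099.
c = 2·atan2(√a, √(1−a)) = 0.30515 rad → d = 6371·c ≈ 1944.12 km.

1944 km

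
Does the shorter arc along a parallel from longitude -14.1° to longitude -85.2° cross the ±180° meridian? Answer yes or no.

No

Signed shortest Δλ = ((-85.2 − -14.1 + 180) mod 360) − 180 = -71.1°.
Going west by 71.1° from -14.1° reaches -85.2° without touching 180°.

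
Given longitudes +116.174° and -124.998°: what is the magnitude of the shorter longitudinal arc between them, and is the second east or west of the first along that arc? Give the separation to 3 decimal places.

118.828° east

Raw difference: -124.998 − 116.174 = -241.172°.
Normalise into (−180°, 180°]: -241.172° + 360° = 118.828°.
Positive ⇒ the second point lies to the east; separation 118.828°.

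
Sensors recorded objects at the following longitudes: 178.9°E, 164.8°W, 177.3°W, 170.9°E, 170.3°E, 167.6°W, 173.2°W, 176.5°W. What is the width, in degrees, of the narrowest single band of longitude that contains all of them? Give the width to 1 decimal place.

24.9°

Sort the longitudes: -177.3°, -176.5°, -173.2°, -167.6°, -164.8°, +170.3°, +170.9°, +178.9°.
Eastward gaps between consecutive values (wrapping around): 0.8°, 3.3°, 5.6°, 2.8°, 335.1°, 0.6°, 8.0°, 3.8°.
Largest gap = 335.1° ⇒ minimal covering band is its complement: 360° − 335.1° = 24.9°.
Band runs from +170.3° eastward to -164.8°, crossing the antimeridian.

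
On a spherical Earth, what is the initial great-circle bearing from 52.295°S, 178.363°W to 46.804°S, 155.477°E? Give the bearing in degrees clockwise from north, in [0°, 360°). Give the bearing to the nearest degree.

Δλ = 155.477 − -178.363 = 333.840°; wrapped into (−180°, 180°]: -26.160°.
θ = atan2( sin Δλ · cos φ₂ , cos φ₁ · sin φ₂ − sin φ₁ · cos φ₂ · cos Δλ )
  = atan2(-0.30178, 0.04022) = -82.409° → normalised to [0°, 360°): 277.591°.

278°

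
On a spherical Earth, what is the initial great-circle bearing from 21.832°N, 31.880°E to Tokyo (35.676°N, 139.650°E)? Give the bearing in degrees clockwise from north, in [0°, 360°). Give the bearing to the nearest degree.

51°

Δλ = 139.650 − 31.880 = 107.770°.
θ = atan2( sin Δλ · cos φ₂ , cos φ₁ · sin φ₂ − sin φ₁ · cos φ₂ · cos Δλ )
  = atan2(0.77357, 0.63357) = 50.682° → normalised to [0°, 360°): 50.682°.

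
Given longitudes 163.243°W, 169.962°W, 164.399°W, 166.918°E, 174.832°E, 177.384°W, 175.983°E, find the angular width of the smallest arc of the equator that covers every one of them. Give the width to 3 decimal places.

29.839°

Sort the longitudes: -177.384°, -169.962°, -164.399°, -163.243°, +166.918°, +174.832°, +175.983°.
Eastward gaps between consecutive values (wrapping around): 7.422°, 5.563°, 1.156°, 330.161°, 7.914°, 1.151°, 6.633°.
Largest gap = 330.161° ⇒ minimal covering band is its complement: 360° − 330.161° = 29.839°.
Band runs from +166.918° eastward to -163.243°, crossing the antimeridian.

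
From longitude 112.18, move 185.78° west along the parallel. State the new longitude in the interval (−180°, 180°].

Start at +112.18°; shift −185.78° → -73.60°.
-73.60° already lies in (−180°, 180°].

-73.60°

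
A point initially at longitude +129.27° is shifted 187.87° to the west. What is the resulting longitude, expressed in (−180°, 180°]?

Start at +129.27°; shift −187.87° → -58.60°.
-58.60° already lies in (−180°, 180°].

-58.60°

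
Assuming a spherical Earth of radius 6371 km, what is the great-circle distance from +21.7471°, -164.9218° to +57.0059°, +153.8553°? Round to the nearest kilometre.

Δλ = 153.8553 − -164.9218 = 318.7771°; wrapped into (−180°, 180°]: -41.2229°.
Δφ = 57.0059 − 21.7471 = 35.2588°.
a = sin²(Δφ/2) + cos φ₁ · cos φ₂ · sin²(Δλ/2) = 0.154404.
c = 2·atan2(√a, √(1−a)) = 0.80766 rad → d = 6371·c ≈ 5145.59 km.

5146 km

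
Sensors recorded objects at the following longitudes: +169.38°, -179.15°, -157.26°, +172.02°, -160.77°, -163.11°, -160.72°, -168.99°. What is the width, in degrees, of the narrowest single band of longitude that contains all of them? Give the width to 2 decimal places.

Sort the longitudes: -179.15°, -168.99°, -163.11°, -160.77°, -160.72°, -157.26°, +169.38°, +172.02°.
Eastward gaps between consecutive values (wrapping around): 10.16°, 5.88°, 2.34°, 0.05°, 3.46°, 326.64°, 2.64°, 8.83°.
Largest gap = 326.64° ⇒ minimal covering band is its complement: 360° − 326.64° = 33.36°.
Band runs from +169.38° eastward to -157.26°, crossing the antimeridian.

33.36°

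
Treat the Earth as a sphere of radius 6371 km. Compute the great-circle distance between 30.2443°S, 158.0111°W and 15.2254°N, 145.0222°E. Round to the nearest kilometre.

7918 km

Δλ = 145.0222 − -158.0111 = 303.0333°; wrapped into (−180°, 180°]: -56.9667°.
Δφ = 15.2254 − -30.2443 = 45.4697°.
a = sin²(Δφ/2) + cos φ₁ · cos φ₂ · sin²(Δλ/2) = 0.338940.
c = 2·atan2(√a, √(1−a)) = 1.24283 rad → d = 6371·c ≈ 7918.06 km.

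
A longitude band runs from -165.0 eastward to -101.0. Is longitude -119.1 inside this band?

Yes

Band width going east from -165.0° to -101.0°: ((-101.0 − -165.0) mod 360) = 64.0°.
Offset of -119.1° east of the west edge: ((-119.1 − -165.0) mod 360) = 45.9°.
45.9° ≤ 64.0° ⇒ inside.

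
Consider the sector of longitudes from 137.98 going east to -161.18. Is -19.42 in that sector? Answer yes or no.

Band width going east from +137.98° to -161.18°: ((-161.18 − 137.98) mod 360) = 60.84°.
Offset of -19.42° east of the west edge: ((-19.42 − 137.98) mod 360) = 202.60°.
202.60° > 60.84° ⇒ outside.

No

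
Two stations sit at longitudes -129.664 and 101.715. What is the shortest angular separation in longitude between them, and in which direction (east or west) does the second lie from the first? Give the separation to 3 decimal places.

Raw difference: 101.715 − -129.664 = 231.379°.
Normalise into (−180°, 180°]: 231.379° − 360° = -128.621°.
Negative ⇒ the second point lies to the west; separation 128.621°.

128.621° west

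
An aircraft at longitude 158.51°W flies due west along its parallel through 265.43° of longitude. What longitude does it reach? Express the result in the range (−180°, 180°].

Start at -158.51°; shift −265.43° → -423.94°.
-423.94° lies outside (−180°, 180°]; add 360° → -63.94°.

63.94°W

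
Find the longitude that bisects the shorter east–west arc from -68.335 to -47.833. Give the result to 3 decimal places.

-58.084°

Signed shortest Δλ from -68.335° to -47.833° is +20.502°.
Midpoint longitude = -68.335° + (+20.502°)/2 = -68.335° + 10.251° = -58.084°.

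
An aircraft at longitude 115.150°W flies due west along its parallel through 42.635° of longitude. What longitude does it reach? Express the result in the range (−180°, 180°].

Start at -115.150°; shift −42.635° → -157.785°.
-157.785° already lies in (−180°, 180°].

157.785°W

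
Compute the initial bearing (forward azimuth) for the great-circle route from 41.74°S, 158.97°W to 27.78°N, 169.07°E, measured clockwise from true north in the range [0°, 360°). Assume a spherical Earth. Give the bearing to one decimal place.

331.1°

Δλ = 169.07 − -158.97 = 328.04°; wrapped into (−180°, 180°]: -31.96°.
θ = atan2( sin Δλ · cos φ₂ , cos φ₁ · sin φ₂ − sin φ₁ · cos φ₂ · cos Δλ )
  = atan2(-0.46832, 0.84751) = -28.924° → normalised to [0°, 360°): 331.076°.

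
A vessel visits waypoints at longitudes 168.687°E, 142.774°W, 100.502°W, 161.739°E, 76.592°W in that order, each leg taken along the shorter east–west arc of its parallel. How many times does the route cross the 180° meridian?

3

Leg 1: +168.687° → -142.774°, shortest Δλ = 48.539° (east) — crosses 180°.
Leg 2: -142.774° → -100.502°, shortest Δλ = 42.272° (east) — does not cross 180°.
Leg 3: -100.502° → +161.739°, shortest Δλ = -97.759° (west) — crosses 180°.
Leg 4: +161.739° → -76.592°, shortest Δλ = 121.669° (east) — crosses 180°.
Total crossings: 3.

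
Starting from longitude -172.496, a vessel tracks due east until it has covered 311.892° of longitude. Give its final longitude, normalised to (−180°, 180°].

Start at -172.496°; shift +311.892° → +139.396°.
+139.396° already lies in (−180°, 180°].

+139.396°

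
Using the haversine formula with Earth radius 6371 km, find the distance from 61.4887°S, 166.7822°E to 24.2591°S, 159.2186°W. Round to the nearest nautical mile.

Δλ = -159.2186 − 166.7822 = -326.0008°; wrapped into (−180°, 180°]: 33.9992°.
Δφ = -24.2591 − -61.4887 = 37.2296°.
a = sin²(Δφ/2) + cos φ₁ · cos φ₂ · sin²(Δλ/2) = 0.139089.
c = 2·atan2(√a, √(1−a)) = 0.76437 rad → d = 6371·c ≈ 4869.78 km ≈ 2629.47 nmi.

2629 nmi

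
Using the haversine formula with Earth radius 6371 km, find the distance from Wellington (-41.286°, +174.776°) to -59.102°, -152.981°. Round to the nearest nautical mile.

1609 nmi

Δλ = -152.981 − 174.776 = -327.757°; wrapped into (−180°, 180°]: 32.243°.
Δφ = -59.102 − -41.286 = -17.816°.
a = sin²(Δφ/2) + cos φ₁ · cos φ₂ · sin²(Δλ/2) = 0.053730.
c = 2·atan2(√a, √(1−a)) = 0.46785 rad → d = 6371·c ≈ 2980.66 km ≈ 1609.43 nmi.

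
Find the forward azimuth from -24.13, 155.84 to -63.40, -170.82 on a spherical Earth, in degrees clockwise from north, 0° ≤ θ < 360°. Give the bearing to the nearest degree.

160°

Δλ = -170.82 − 155.84 = -326.66°; wrapped into (−180°, 180°]: 33.34°.
θ = atan2( sin Δλ · cos φ₂ , cos φ₁ · sin φ₂ − sin φ₁ · cos φ₂ · cos Δλ )
  = atan2(0.24609, -0.66310) = 159.639° → normalised to [0°, 360°): 159.639°.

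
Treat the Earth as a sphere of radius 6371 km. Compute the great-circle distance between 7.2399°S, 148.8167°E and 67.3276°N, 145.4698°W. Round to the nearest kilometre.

9746 km

Δλ = -145.4698 − 148.8167 = -294.2865°; wrapped into (−180°, 180°]: 65.7135°.
Δφ = 67.3276 − -7.2399 = 74.5675°.
a = sin²(Δφ/2) + cos φ₁ · cos φ₂ · sin²(Δλ/2) = 0.479505.
c = 2·atan2(√a, √(1−a)) = 1.52979 rad → d = 6371·c ≈ 9746.32 km.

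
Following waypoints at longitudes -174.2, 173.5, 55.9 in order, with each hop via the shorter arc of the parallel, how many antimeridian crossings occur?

Leg 1: -174.2° → +173.5°, shortest Δλ = -12.3° (west) — crosses 180°.
Leg 2: +173.5° → +55.9°, shortest Δλ = -117.6° (west) — does not cross 180°.
Total crossings: 1.

1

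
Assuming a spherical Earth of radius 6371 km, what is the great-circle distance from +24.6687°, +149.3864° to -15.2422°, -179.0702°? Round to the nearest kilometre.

5604 km

Δλ = -179.0702 − 149.3864 = -328.4566°; wrapped into (−180°, 180°]: 31.5434°.
Δφ = -15.2422 − 24.6687 = -39.9109°.
a = sin²(Δφ/2) + cos φ₁ · cos φ₂ · sin²(Δλ/2) = 0.181252.
c = 2·atan2(√a, √(1−a)) = 0.87955 rad → d = 6371·c ≈ 5603.64 km.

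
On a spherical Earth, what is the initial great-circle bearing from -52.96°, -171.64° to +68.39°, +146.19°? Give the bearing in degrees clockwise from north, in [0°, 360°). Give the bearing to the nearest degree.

342°

Δλ = 146.19 − -171.64 = 317.83°; wrapped into (−180°, 180°]: -42.17°.
θ = atan2( sin Δλ · cos φ₂ , cos φ₁ · sin φ₂ − sin φ₁ · cos φ₂ · cos Δλ )
  = atan2(-0.24724, 0.77791) = -17.632° → normalised to [0°, 360°): 342.368°.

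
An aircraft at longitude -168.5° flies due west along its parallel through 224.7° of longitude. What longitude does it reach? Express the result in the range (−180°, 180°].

Start at -168.5°; shift −224.7° → -393.2°.
-393.2° lies outside (−180°, 180°]; add 360° → -33.2°.

-33.2°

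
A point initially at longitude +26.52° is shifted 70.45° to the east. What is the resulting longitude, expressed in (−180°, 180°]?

+96.97°

Start at +26.52°; shift +70.45° → +96.97°.
+96.97° already lies in (−180°, 180°].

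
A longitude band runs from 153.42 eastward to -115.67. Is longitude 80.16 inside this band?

Band width going east from +153.42° to -115.67°: ((-115.67 − 153.42) mod 360) = 90.91°.
Offset of +80.16° east of the west edge: ((80.16 − 153.42) mod 360) = 286.74°.
286.74° > 90.91° ⇒ outside.

No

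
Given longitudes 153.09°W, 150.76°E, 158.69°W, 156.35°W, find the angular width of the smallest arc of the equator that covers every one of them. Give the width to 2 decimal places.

56.15°

Sort the longitudes: -158.69°, -156.35°, -153.09°, +150.76°.
Eastward gaps between consecutive values (wrapping around): 2.34°, 3.26°, 303.85°, 50.55°.
Largest gap = 303.85° ⇒ minimal covering band is its complement: 360° − 303.85° = 56.15°.
Band runs from +150.76° eastward to -153.09°, crossing the antimeridian.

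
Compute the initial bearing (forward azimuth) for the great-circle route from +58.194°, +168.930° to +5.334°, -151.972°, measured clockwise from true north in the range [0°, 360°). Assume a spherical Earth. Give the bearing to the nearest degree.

134°

Δλ = -151.972 − 168.930 = -320.902°; wrapped into (−180°, 180°]: 39.098°.
θ = atan2( sin Δλ · cos φ₂ , cos φ₁ · sin φ₂ − sin φ₁ · cos φ₂ · cos Δλ )
  = atan2(0.62792, -0.60768) = 134.062° → normalised to [0°, 360°): 134.062°.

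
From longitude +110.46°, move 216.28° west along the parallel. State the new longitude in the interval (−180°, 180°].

-105.82°

Start at +110.46°; shift −216.28° → -105.82°.
-105.82° already lies in (−180°, 180°].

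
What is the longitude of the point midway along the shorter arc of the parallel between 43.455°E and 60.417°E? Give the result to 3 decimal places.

Signed shortest Δλ from +43.455° to +60.417° is +16.962°.
Midpoint longitude = +43.455° + (+16.962°)/2 = +43.455° + 8.481° = +51.936°.

51.936°E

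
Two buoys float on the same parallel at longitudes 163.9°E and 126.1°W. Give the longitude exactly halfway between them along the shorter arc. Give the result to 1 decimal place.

Signed shortest Δλ from +163.9° to -126.1° is +70.0°.
Midpoint longitude = +163.9° + (+70.0°)/2 = +163.9° + 35.0° = +198.9°.
Normalise into (−180°, 180°]: -161.1°.
(The naïve average (+163.9 + -126.1)/2 = 18.9° is on the wrong side of the globe.)

161.1°W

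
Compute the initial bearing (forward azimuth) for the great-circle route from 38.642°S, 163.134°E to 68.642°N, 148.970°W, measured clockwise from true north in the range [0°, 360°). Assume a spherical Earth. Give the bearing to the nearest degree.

Δλ = -148.970 − 163.134 = -312.104°; wrapped into (−180°, 180°]: 47.896°.
θ = atan2( sin Δλ · cos φ₂ , cos φ₁ · sin φ₂ − sin φ₁ · cos φ₂ · cos Δλ )
  = atan2(0.27021, 0.87990) = 17.071° → normalised to [0°, 360°): 17.071°.

17°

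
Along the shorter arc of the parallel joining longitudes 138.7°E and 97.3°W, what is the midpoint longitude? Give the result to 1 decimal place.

Signed shortest Δλ from +138.7° to -97.3° is +124.0°.
Midpoint longitude = +138.7° + (+124.0°)/2 = +138.7° + 62.0° = +200.7°.
Normalise into (−180°, 180°]: -159.3°.
(The naïve average (+138.7 + -97.3)/2 = 20.7° is on the wrong side of the globe.)

159.3°W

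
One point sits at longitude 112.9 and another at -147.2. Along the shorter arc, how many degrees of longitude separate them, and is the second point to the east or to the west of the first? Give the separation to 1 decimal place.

99.9° east

Raw difference: -147.2 − 112.9 = -260.1°.
Normalise into (−180°, 180°]: -260.1° + 360° = 99.9°.
Positive ⇒ the second point lies to the east; separation 99.9°.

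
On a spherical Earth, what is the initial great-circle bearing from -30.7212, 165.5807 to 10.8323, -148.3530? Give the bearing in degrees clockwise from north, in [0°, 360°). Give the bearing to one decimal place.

54.2°

Δλ = -148.3530 − 165.5807 = -313.9337°; wrapped into (−180°, 180°]: 46.0663°.
θ = atan2( sin Δλ · cos φ₂ , cos φ₁ · sin φ₂ − sin φ₁ · cos φ₂ · cos Δλ )
  = atan2(0.70731, 0.50969) = 54.223° → normalised to [0°, 360°): 54.223°.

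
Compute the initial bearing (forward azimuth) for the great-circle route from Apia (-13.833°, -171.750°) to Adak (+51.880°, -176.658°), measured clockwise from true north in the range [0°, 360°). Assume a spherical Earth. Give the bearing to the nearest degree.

Δλ = -176.658 − -171.750 = -4.908°.
θ = atan2( sin Δλ · cos φ₂ , cos φ₁ · sin φ₂ − sin φ₁ · cos φ₂ · cos Δλ )
  = atan2(-0.05281, 0.91096) = -3.318° → normalised to [0°, 360°): 356.682°.

357°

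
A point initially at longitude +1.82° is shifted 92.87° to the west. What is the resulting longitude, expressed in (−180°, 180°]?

-91.05°

Start at +1.82°; shift −92.87° → -91.05°.
-91.05° already lies in (−180°, 180°].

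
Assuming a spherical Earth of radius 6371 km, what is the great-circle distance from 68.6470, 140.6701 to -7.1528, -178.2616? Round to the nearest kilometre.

Δλ = -178.2616 − 140.6701 = -318.9317°; wrapped into (−180°, 180°]: 41.0683°.
Δφ = -7.1528 − 68.6470 = -75.7998°.
a = sin²(Δφ/2) + cos φ₁ · cos φ₂ · sin²(Δλ/2) = 0.421795.
c = 2·atan2(√a, √(1−a)) = 1.41374 rad → d = 6371·c ≈ 9006.95 km.

9007 km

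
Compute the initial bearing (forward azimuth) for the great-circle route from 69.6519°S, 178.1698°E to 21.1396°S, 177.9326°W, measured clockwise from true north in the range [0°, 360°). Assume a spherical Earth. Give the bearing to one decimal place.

Δλ = -177.9326 − 178.1698 = -356.1024°; wrapped into (−180°, 180°]: 3.8976°.
θ = atan2( sin Δλ · cos φ₂ , cos φ₁ · sin φ₂ − sin φ₁ · cos φ₂ · cos Δλ )
  = atan2(0.06340, 0.74708) = 4.851° → normalised to [0°, 360°): 4.851°.

4.9°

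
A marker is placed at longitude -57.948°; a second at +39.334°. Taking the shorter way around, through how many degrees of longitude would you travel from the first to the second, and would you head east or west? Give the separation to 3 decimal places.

97.282° east

Raw difference: 39.334 − -57.948 = 97.282°.
Normalise into (−180°, 180°]: 97.282° stays 97.282°.
Positive ⇒ the second point lies to the east; separation 97.282°.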